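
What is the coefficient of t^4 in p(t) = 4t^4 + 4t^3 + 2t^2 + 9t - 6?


Read off the coefficient of t^4: 4


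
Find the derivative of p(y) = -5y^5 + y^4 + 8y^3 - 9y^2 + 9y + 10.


Apply the power rule term by term:
  d/dy(-5y^5) = -25y^4
  d/dy(y^4) = 4y^3
  d/dy(8y^3) = 24y^2
  d/dy(-9y^2) = -18y
  d/dy(9y) = 9
  d/dy(10) = 0
p'(y) = -25y^4 + 4y^3 + 24y^2 - 18y + 9


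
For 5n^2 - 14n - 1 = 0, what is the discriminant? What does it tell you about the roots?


D = b^2 - 4ac = (-14)^2 - 4(5)(-1) = 196 + 20 = 216
Since D > 0: two distinct irrational roots


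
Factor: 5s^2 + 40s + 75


Roots satisfy r1 + r2 = -b/a = -8 and r1*r2 = c/a = 15.
So r1 = -5, r2 = -3.
5s^2 + 40s + 75 = 5(s - r1)(s - r2) = 5(s + 5)(s + 3)


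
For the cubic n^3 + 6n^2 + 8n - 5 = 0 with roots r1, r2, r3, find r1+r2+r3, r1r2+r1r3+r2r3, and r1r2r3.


Monic cubic n^3+bn^2+cn+d=0: sum=-b, pairwise sum=c, product=-d.
b=6, c=8, d=-5
r1+r2+r3 = -6
r1r2+r1r3+r2r3 = 8
r1r2r3 = 5


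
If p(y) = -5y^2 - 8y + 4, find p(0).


Using direct substitution:
  -5 * (0)^2 = 0
  -8 * (0)^1 = 0
  constant: 4
Sum = 0 + 0 + 4 = 4


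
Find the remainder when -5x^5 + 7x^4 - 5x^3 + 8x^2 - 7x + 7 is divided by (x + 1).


By the Remainder Theorem, the remainder equals p(-1):
  -5*(-1)^5 = 5
  7*(-1)^4 = 7
  -5*(-1)^3 = 5
  8*(-1)^2 = 8
  -7*(-1)^1 = 7
  constant: 7
Sum: 5 + 7 + 5 + 8 + 7 + 7 = 39


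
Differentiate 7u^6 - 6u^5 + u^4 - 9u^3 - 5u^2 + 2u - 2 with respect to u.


Apply the power rule term by term:
  d/du(7u^6) = 42u^5
  d/du(-6u^5) = -30u^4
  d/du(u^4) = 4u^3
  d/du(-9u^3) = -27u^2
  d/du(-5u^2) = -10u
  d/du(2u) = 2
  d/du(-2) = 0
p'(u) = 42u^5 - 30u^4 + 4u^3 - 27u^2 - 10u + 2


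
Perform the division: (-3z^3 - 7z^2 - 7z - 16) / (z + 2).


(-3z^3 - 7z^2 - 7z - 16) / (z + 2)
Step 1: -3z^2 * (z + 2) = -3z^3 - 6z^2; subtract.
Step 2: -z * (z + 2) = -z^2 - 2z; subtract.
Step 3: -5 * (z + 2) = -5z - 10; subtract.
Quotient: -3z^2 - z - 5, Remainder: -6


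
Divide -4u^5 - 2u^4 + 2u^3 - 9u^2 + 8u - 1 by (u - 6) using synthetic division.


Synthetic division with c = 6. Coefficients: -4, -2, 2, -9, 8, -1
Bring down -4.
  -4 * 6 = -24; -24 - 2 = -26
  -26 * 6 = -156; -156 + 2 = -154
  -154 * 6 = -924; -924 - 9 = -933
  -933 * 6 = -5598; -5598 + 8 = -5590
  -5590 * 6 = -33540; -33540 - 1 = -33541
Quotient: -4u^4 - 26u^3 - 154u^2 - 933u - 5590, Remainder: -33541


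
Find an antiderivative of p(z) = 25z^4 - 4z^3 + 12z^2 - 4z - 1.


Reverse power rule on each term:
  ∫ 25z^4 dz = 5z^5
  ∫ -4z^3 dz = -z^4
  ∫ 12z^2 dz = 4z^3
  ∫ -4z dz = -2z^2
  ∫ -1 dz = -z
F(z) = 5z^5 - z^4 + 4z^3 - 2z^2 - z + C


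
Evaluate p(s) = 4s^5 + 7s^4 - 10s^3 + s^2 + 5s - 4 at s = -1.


Using direct substitution:
  4 * (-1)^5 = -4
  7 * (-1)^4 = 7
  -10 * (-1)^3 = 10
  1 * (-1)^2 = 1
  5 * (-1)^1 = -5
  constant: -4
Sum = -4 + 7 + 10 + 1 - 5 - 4 = 5


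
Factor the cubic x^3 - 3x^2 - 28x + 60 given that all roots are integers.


Try integer roots (divisors of 60). x=2: p(2)=0.
Divide out (x - 2): quotient is x^2 - x - 30.
Factor the quadratic: (x - 6)(x + 5)
Result: (x - 2)(x - 6)(x + 5)


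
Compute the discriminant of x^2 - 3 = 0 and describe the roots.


D = b^2 - 4ac = (0)^2 - 4(1)(-3) = 0 + 12 = 12
Since D > 0: two distinct irrational roots


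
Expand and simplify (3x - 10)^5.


Expand (3x - 10)^5 by repeated multiplication:
  (3x - 10)^2 = 9x^2 - 60x + 100
  (3x - 10)^3 = 27x^3 - 270x^2 + 900x - 1000
  (3x - 10)^4 = 81x^4 - 1080x^3 + 5400x^2 - 12000x + 10000
= 243x^5 - 4050x^4 + 27000x^3 - 90000x^2 + 150000x - 100000


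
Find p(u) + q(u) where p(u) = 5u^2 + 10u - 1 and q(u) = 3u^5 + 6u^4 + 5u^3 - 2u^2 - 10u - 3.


Align terms by degree and add:
  5u^2 + 10u - 1
+ 3u^5 + 6u^4 + 5u^3 - 2u^2 - 10u - 3
= 3u^5 + 6u^4 + 5u^3 + 3u^2 - 4


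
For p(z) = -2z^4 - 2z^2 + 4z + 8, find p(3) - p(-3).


p(3) = -160
p(-3) = -184
p(3) - p(-3) = -160 + 184 = 24


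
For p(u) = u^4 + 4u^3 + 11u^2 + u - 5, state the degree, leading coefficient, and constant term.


Highest power of u is 4, with coefficient 1. Constant term is -5.
Degree = 4, leading coefficient = 1, constant term = -5


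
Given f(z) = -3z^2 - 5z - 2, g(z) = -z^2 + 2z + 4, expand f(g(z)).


Substitute g(z) into f:
f(g(z)) = -3*(-z^2 + 2z + 4)^2 + (-5)*(-z^2 + 2z + 4) + (-2)
(-z^2 + 2z + 4)^2 = z^4 - 4z^3 - 4z^2 + 16z + 16
Expand and combine: -3z^4 + 12z^3 + 17z^2 - 58z - 70


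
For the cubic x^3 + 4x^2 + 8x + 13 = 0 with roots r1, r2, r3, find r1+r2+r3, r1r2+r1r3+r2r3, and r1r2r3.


Monic cubic x^3+bx^2+cx+d=0: sum=-b, pairwise sum=c, product=-d.
b=4, c=8, d=13
r1+r2+r3 = -4
r1r2+r1r3+r2r3 = 8
r1r2r3 = -13


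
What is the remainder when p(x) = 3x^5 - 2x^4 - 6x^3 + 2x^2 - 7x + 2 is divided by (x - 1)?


By the Remainder Theorem, the remainder equals p(1):
  3*(1)^5 = 3
  -2*(1)^4 = -2
  -6*(1)^3 = -6
  2*(1)^2 = 2
  -7*(1)^1 = -7
  constant: 2
Sum: 3 - 2 - 6 + 2 - 7 + 2 = -8


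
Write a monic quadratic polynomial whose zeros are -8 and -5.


p(x) = (x + 8)(x + 5)
Expand: x^2 + 13x + 40


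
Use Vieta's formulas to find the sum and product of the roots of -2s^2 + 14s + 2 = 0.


For as^2+bs+c=0: sum = -b/a, product = c/a.
a=-2, b=14, c=2
Sum = -(14)/-2 = 7
Product = (2)/-2 = -1


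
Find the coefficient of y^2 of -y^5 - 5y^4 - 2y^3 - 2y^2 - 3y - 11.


Read off the coefficient of y^2: -2


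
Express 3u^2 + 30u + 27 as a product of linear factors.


Roots satisfy r1 + r2 = -b/a = -10 and r1*r2 = c/a = 9.
So r1 = -9, r2 = -1.
3u^2 + 30u + 27 = 3(u - r1)(u - r2) = 3(u + 9)(u + 1)


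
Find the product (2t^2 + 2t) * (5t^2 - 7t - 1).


Distribute each term of the first polynomial:
  (2t^2)(5t^2 - 7t - 1) = 10t^4 - 14t^3 - 2t^2
  (2t)(5t^2 - 7t - 1) = 10t^3 - 14t^2 - 2t
Sum: 10t^4 - 4t^3 - 16t^2 - 2t


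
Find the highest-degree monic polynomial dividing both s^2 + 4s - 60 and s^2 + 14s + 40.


Factor each:
  s^2 + 4s - 60 = (s + 10)(s - 6)
  s^2 + 14s + 40 = (s + 10)(s + 4)
Common monic factor: s + 10


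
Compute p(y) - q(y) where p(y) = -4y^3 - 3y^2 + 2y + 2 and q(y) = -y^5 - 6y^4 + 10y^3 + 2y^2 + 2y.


Distribute the minus sign:
  (-4y^3 - 3y^2 + 2y + 2)
- (-y^5 - 6y^4 + 10y^3 + 2y^2 + 2y)
Negate second polynomial: y^5 + 6y^4 - 10y^3 - 2y^2 - 2y
Add: y^5 + 6y^4 - 14y^3 - 5y^2 + 2


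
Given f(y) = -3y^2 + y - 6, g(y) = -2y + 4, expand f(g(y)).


Substitute g(y) into f:
f(g(y)) = -3*(-2y + 4)^2 + 1*(-2y + 4) + (-6)
(-2y + 4)^2 = 4y^2 - 16y + 16
Expand and combine: -12y^2 + 46y - 50


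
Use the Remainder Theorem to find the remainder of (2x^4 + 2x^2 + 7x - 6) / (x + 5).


By the Remainder Theorem, the remainder equals p(-5):
  2*(-5)^4 = 1250
  0*(-5)^3 = 0
  2*(-5)^2 = 50
  7*(-5)^1 = -35
  constant: -6
Sum: 1250 + 0 + 50 - 35 - 6 = 1259


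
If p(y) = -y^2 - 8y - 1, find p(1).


Using direct substitution:
  -1 * (1)^2 = -1
  -8 * (1)^1 = -8
  constant: -1
Sum = -1 - 8 - 1 = -10


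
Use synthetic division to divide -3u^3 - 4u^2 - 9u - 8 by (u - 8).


Synthetic division with c = 8. Coefficients: -3, -4, -9, -8
Bring down -3.
  -3 * 8 = -24; -24 - 4 = -28
  -28 * 8 = -224; -224 - 9 = -233
  -233 * 8 = -1864; -1864 - 8 = -1872
Quotient: -3u^2 - 28u - 233, Remainder: -1872


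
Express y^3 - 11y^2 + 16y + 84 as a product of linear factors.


Try integer roots (divisors of 84). y=-2: p(-2)=0.
Divide out (y + 2): quotient is y^2 - 13y + 42.
Factor the quadratic: (y - 7)(y - 6)
Result: (y + 2)(y - 7)(y - 6)


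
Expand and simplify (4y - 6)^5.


Expand (4y - 6)^5 by repeated multiplication:
  (4y - 6)^2 = 16y^2 - 48y + 36
  (4y - 6)^3 = 64y^3 - 288y^2 + 432y - 216
  (4y - 6)^4 = 256y^4 - 1536y^3 + 3456y^2 - 3456y + 1296
= 1024y^5 - 7680y^4 + 23040y^3 - 34560y^2 + 25920y - 7776


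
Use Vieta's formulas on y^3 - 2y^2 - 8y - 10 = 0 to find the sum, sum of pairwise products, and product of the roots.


Monic cubic y^3+by^2+cy+d=0: sum=-b, pairwise sum=c, product=-d.
b=-2, c=-8, d=-10
r1+r2+r3 = 2
r1r2+r1r3+r2r3 = -8
r1r2r3 = 10


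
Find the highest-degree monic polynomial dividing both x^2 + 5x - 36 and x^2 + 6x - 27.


Factor each:
  x^2 + 5x - 36 = (x + 9)(x - 4)
  x^2 + 6x - 27 = (x + 9)(x - 3)
Common monic factor: x + 9


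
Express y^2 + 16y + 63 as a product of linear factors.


Roots satisfy r1 + r2 = -b/a = -16 and r1*r2 = c/a = 63.
So r1 = -9, r2 = -7.
y^2 + 16y + 63 = (y - r1)(y - r2) = (y + 9)(y + 7)


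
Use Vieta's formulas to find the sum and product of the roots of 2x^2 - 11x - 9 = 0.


For ax^2+bx+c=0: sum = -b/a, product = c/a.
a=2, b=-11, c=-9
Sum = -(-11)/2 = 11/2
Product = (-9)/2 = -9/2


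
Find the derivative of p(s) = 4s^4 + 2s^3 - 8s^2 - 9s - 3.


Apply the power rule term by term:
  d/ds(4s^4) = 16s^3
  d/ds(2s^3) = 6s^2
  d/ds(-8s^2) = -16s
  d/ds(-9s) = -9
  d/ds(-3) = 0
p'(s) = 16s^3 + 6s^2 - 16s - 9


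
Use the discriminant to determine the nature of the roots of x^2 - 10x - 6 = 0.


D = b^2 - 4ac = (-10)^2 - 4(1)(-6) = 100 + 24 = 124
Since D > 0: two distinct irrational roots


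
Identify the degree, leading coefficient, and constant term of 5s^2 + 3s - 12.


Highest power of s is 2, with coefficient 5. Constant term is -12.
Degree = 2, leading coefficient = 5, constant term = -12


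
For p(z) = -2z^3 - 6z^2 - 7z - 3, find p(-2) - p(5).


p(-2) = 3
p(5) = -438
p(-2) - p(5) = 3 + 438 = 441


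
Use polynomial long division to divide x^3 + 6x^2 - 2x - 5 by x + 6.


(x^3 + 6x^2 - 2x - 5) / (x + 6)
Step 1: x^2 * (x + 6) = x^3 + 6x^2; subtract.
Step 2: 0 * (x + 6) = 0; subtract.
Step 3: -2 * (x + 6) = -2x - 12; subtract.
Quotient: x^2 - 2, Remainder: 7


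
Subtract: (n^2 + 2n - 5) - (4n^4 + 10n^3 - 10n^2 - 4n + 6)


Distribute the minus sign:
  (n^2 + 2n - 5)
- (4n^4 + 10n^3 - 10n^2 - 4n + 6)
Negate second polynomial: -4n^4 - 10n^3 + 10n^2 + 4n - 6
Add: -4n^4 - 10n^3 + 11n^2 + 6n - 11


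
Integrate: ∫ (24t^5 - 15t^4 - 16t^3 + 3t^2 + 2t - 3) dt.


Reverse power rule on each term:
  ∫ 24t^5 dt = 4t^6
  ∫ -15t^4 dt = -3t^5
  ∫ -16t^3 dt = -4t^4
  ∫ 3t^2 dt = t^3
  ∫ 2t dt = t^2
  ∫ -3 dt = -3t
F(t) = 4t^6 - 3t^5 - 4t^4 + t^3 + t^2 - 3t + C


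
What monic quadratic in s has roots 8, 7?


p(s) = (s - 8)(s - 7)
Expand: s^2 - 15s + 56


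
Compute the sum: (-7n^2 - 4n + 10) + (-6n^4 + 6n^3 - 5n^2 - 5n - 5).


Align terms by degree and add:
  -7n^2 - 4n + 10
  -6n^4 + 6n^3 - 5n^2 - 5n - 5
= -6n^4 + 6n^3 - 12n^2 - 9n + 5


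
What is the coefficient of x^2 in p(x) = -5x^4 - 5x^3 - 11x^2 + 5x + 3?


Read off the coefficient of x^2: -11


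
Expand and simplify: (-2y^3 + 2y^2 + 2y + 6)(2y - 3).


Distribute each term of the first polynomial:
  (-2y^3)(2y - 3) = -4y^4 + 6y^3
  (2y^2)(2y - 3) = 4y^3 - 6y^2
  (2y)(2y - 3) = 4y^2 - 6y
  (6)(2y - 3) = 12y - 18
Sum: -4y^4 + 10y^3 - 2y^2 + 6y - 18


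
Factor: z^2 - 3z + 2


Roots satisfy r1 + r2 = -b/a = 3 and r1*r2 = c/a = 2.
So r1 = 1, r2 = 2.
z^2 - 3z + 2 = (z - r1)(z - r2) = (z - 1)(z - 2)


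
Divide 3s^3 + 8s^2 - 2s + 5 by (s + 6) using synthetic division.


Synthetic division with c = -6. Coefficients: 3, 8, -2, 5
Bring down 3.
  3 * -6 = -18; -18 + 8 = -10
  -10 * -6 = 60; 60 - 2 = 58
  58 * -6 = -348; -348 + 5 = -343
Quotient: 3s^2 - 10s + 58, Remainder: -343


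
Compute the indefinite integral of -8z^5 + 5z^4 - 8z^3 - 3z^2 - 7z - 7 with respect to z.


Reverse power rule on each term:
  ∫ -8z^5 dz = -(4/3)z^6
  ∫ 5z^4 dz = z^5
  ∫ -8z^3 dz = -2z^4
  ∫ -3z^2 dz = -z^3
  ∫ -7z dz = -(7/2)z^2
  ∫ -7 dz = -7z
F(z) = -(4/3)z^6 + z^5 - 2z^4 - z^3 - (7/2)z^2 - 7z + C


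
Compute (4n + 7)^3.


Expand (4n + 7)^3 by repeated multiplication:
  (4n + 7)^2 = 16n^2 + 56n + 49
= 64n^3 + 336n^2 + 588n + 343


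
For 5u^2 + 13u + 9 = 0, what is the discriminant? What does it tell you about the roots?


D = b^2 - 4ac = (13)^2 - 4(5)(9) = 169 - 180 = -11
Since D < 0: two complex conjugate roots (no real roots)


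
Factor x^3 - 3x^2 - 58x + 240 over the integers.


Try integer roots (divisors of 240). x=5: p(5)=0.
Divide out (x - 5): quotient is x^2 + 2x - 48.
Factor the quadratic: (x - 6)(x + 8)
Result: (x - 5)(x - 6)(x + 8)


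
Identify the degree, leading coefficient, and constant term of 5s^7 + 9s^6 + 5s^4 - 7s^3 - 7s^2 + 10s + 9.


Highest power of s is 7, with coefficient 5. Constant term is 9.
Degree = 7, leading coefficient = 5, constant term = 9


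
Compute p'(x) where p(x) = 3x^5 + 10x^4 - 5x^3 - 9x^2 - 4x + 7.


Apply the power rule term by term:
  d/dx(3x^5) = 15x^4
  d/dx(10x^4) = 40x^3
  d/dx(-5x^3) = -15x^2
  d/dx(-9x^2) = -18x
  d/dx(-4x) = -4
  d/dx(7) = 0
p'(x) = 15x^4 + 40x^3 - 15x^2 - 18x - 4


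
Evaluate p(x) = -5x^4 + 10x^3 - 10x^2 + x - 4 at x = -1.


Using direct substitution:
  -5 * (-1)^4 = -5
  10 * (-1)^3 = -10
  -10 * (-1)^2 = -10
  1 * (-1)^1 = -1
  constant: -4
Sum = -5 - 10 - 10 - 1 - 4 = -30


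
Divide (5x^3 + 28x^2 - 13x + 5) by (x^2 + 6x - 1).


(5x^3 + 28x^2 - 13x + 5) / (x^2 + 6x - 1)
Step 1: 5x * (x^2 + 6x - 1) = 5x^3 + 30x^2 - 5x; subtract.
Step 2: -2 * (x^2 + 6x - 1) = -2x^2 - 12x + 2; subtract.
Quotient: 5x - 2, Remainder: 4x + 3


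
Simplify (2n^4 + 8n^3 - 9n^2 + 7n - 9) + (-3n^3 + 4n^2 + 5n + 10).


Align terms by degree and add:
  2n^4 + 8n^3 - 9n^2 + 7n - 9
  -3n^3 + 4n^2 + 5n + 10
= 2n^4 + 5n^3 - 5n^2 + 12n + 1


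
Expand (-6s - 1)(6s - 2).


Distribute each term of the first polynomial:
  (-6s)(6s - 2) = -36s^2 + 12s
  (-1)(6s - 2) = -6s + 2
Sum: -36s^2 + 6s + 2


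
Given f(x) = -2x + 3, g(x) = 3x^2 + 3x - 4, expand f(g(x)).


Substitute g(x) into f:
f(g(x)) = -2*(3x^2 + 3x - 4) + 3
Expand and combine: -6x^2 - 6x + 11


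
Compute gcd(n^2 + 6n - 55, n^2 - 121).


Factor each:
  n^2 + 6n - 55 = (n + 11)(n - 5)
  n^2 - 121 = (n + 11)(n - 11)
Common monic factor: n + 11


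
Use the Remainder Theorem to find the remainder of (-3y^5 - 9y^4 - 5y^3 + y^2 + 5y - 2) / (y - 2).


By the Remainder Theorem, the remainder equals p(2):
  -3*(2)^5 = -96
  -9*(2)^4 = -144
  -5*(2)^3 = -40
  1*(2)^2 = 4
  5*(2)^1 = 10
  constant: -2
Sum: -96 - 144 - 40 + 4 + 10 - 2 = -268


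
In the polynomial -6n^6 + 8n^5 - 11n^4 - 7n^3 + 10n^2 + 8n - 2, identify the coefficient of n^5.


Read off the coefficient of n^5: 8


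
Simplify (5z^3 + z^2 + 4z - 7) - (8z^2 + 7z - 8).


Distribute the minus sign:
  (5z^3 + z^2 + 4z - 7)
- (8z^2 + 7z - 8)
Negate second polynomial: -8z^2 - 7z + 8
Add: 5z^3 - 7z^2 - 3z + 1


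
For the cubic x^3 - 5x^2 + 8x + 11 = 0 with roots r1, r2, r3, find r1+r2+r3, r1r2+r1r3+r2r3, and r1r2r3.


Monic cubic x^3+bx^2+cx+d=0: sum=-b, pairwise sum=c, product=-d.
b=-5, c=8, d=11
r1+r2+r3 = 5
r1r2+r1r3+r2r3 = 8
r1r2r3 = -11


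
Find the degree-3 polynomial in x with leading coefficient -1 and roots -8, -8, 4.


p(x) = -(x + 8)(x + 8)(x - 4)
Expand: -x^3 - 12x^2 + 256


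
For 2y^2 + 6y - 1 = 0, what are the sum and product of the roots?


For ay^2+by+c=0: sum = -b/a, product = c/a.
a=2, b=6, c=-1
Sum = -(6)/2 = -3
Product = (-1)/2 = -1/2


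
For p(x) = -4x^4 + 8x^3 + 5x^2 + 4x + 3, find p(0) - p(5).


p(0) = 3
p(5) = -1352
p(0) - p(5) = 3 + 1352 = 1355


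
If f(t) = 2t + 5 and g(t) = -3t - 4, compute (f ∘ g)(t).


Substitute g(t) into f:
f(g(t)) = 2*(-3t - 4) + 5
Expand and combine: -6t - 3


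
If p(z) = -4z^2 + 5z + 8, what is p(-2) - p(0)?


p(-2) = -18
p(0) = 8
p(-2) - p(0) = -18 - 8 = -26


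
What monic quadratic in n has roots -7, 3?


p(n) = (n + 7)(n - 3)
Expand: n^2 + 4n - 21


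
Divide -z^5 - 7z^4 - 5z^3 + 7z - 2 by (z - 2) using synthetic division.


Synthetic division with c = 2. Coefficients: -1, -7, -5, 0, 7, -2
Bring down -1.
  -1 * 2 = -2; -2 - 7 = -9
  -9 * 2 = -18; -18 - 5 = -23
  -23 * 2 = -46; -46 + 0 = -46
  -46 * 2 = -92; -92 + 7 = -85
  -85 * 2 = -170; -170 - 2 = -172
Quotient: -z^4 - 9z^3 - 23z^2 - 46z - 85, Remainder: -172


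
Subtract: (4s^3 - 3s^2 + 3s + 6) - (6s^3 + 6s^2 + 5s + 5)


Distribute the minus sign:
  (4s^3 - 3s^2 + 3s + 6)
- (6s^3 + 6s^2 + 5s + 5)
Negate second polynomial: -6s^3 - 6s^2 - 5s - 5
Add: -2s^3 - 9s^2 - 2s + 1


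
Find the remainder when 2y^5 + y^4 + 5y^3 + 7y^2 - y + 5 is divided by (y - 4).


By the Remainder Theorem, the remainder equals p(4):
  2*(4)^5 = 2048
  1*(4)^4 = 256
  5*(4)^3 = 320
  7*(4)^2 = 112
  -1*(4)^1 = -4
  constant: 5
Sum: 2048 + 256 + 320 + 112 - 4 + 5 = 2737


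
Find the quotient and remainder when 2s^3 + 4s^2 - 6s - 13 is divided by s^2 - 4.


(2s^3 + 4s^2 - 6s - 13) / (s^2 - 4)
Step 1: 2s * (s^2 - 4) = 2s^3 - 8s; subtract.
Step 2: 4 * (s^2 - 4) = 4s^2 - 16; subtract.
Quotient: 2s + 4, Remainder: 2s + 3


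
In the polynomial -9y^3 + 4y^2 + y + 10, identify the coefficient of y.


Read off the coefficient of y: 1


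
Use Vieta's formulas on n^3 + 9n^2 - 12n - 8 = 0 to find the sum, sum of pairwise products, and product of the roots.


Monic cubic n^3+bn^2+cn+d=0: sum=-b, pairwise sum=c, product=-d.
b=9, c=-12, d=-8
r1+r2+r3 = -9
r1r2+r1r3+r2r3 = -12
r1r2r3 = 8


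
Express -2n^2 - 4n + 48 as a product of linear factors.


Roots satisfy r1 + r2 = -b/a = -2 and r1*r2 = c/a = -24.
So r1 = -6, r2 = 4.
-2n^2 - 4n + 48 = -2(n - r1)(n - r2) = -2(n + 6)(n - 4)


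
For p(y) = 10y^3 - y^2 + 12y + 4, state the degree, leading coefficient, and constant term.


Highest power of y is 3, with coefficient 10. Constant term is 4.
Degree = 3, leading coefficient = 10, constant term = 4


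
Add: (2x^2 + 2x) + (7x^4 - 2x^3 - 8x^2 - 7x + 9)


Align terms by degree and add:
  2x^2 + 2x
+ 7x^4 - 2x^3 - 8x^2 - 7x + 9
= 7x^4 - 2x^3 - 6x^2 - 5x + 9


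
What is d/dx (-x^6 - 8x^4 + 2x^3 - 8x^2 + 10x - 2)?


Apply the power rule term by term:
  d/dx(-x^6) = -6x^5
  d/dx(-8x^4) = -32x^3
  d/dx(2x^3) = 6x^2
  d/dx(-8x^2) = -16x
  d/dx(10x) = 10
  d/dx(-2) = 0
p'(x) = -6x^5 - 32x^3 + 6x^2 - 16x + 10


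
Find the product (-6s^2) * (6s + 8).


Distribute each term of the first polynomial:
  (-6s^2)(6s + 8) = -36s^3 - 48s^2
Sum: -36s^3 - 48s^2


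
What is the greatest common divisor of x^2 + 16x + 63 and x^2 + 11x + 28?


Factor each:
  x^2 + 16x + 63 = (x + 7)(x + 9)
  x^2 + 11x + 28 = (x + 7)(x + 4)
Common monic factor: x + 7


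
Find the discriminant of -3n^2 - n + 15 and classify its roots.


D = b^2 - 4ac = (-1)^2 - 4(-3)(15) = 1 + 180 = 181
Since D > 0: two distinct irrational roots


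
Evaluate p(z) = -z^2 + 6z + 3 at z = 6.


Using direct substitution:
  -1 * (6)^2 = -36
  6 * (6)^1 = 36
  constant: 3
Sum = -36 + 36 + 3 = 3


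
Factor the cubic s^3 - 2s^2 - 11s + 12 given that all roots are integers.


Try integer roots (divisors of 12). s=1: p(1)=0.
Divide out (s - 1): quotient is s^2 - s - 12.
Factor the quadratic: (s + 3)(s - 4)
Result: (s - 1)(s + 3)(s - 4)


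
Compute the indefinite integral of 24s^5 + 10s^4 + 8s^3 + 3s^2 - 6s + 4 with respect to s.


Reverse power rule on each term:
  ∫ 24s^5 ds = 4s^6
  ∫ 10s^4 ds = 2s^5
  ∫ 8s^3 ds = 2s^4
  ∫ 3s^2 ds = s^3
  ∫ -6s ds = -3s^2
  ∫ 4 ds = 4s
F(s) = 4s^6 + 2s^5 + 2s^4 + s^3 - 3s^2 + 4s + C


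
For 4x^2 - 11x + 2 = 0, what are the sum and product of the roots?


For ax^2+bx+c=0: sum = -b/a, product = c/a.
a=4, b=-11, c=2
Sum = -(-11)/4 = 11/4
Product = (2)/4 = 1/2


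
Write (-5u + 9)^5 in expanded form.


Expand (-5u + 9)^5 by repeated multiplication:
  (-5u + 9)^2 = 25u^2 - 90u + 81
  (-5u + 9)^3 = -125u^3 + 675u^2 - 1215u + 729
  (-5u + 9)^4 = 625u^4 - 4500u^3 + 12150u^2 - 14580u + 6561
= -3125u^5 + 28125u^4 - 101250u^3 + 182250u^2 - 164025u + 59049


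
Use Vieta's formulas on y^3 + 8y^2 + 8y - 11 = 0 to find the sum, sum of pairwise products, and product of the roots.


Monic cubic y^3+by^2+cy+d=0: sum=-b, pairwise sum=c, product=-d.
b=8, c=8, d=-11
r1+r2+r3 = -8
r1r2+r1r3+r2r3 = 8
r1r2r3 = 11


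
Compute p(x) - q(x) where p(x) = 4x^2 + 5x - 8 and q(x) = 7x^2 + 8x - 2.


Distribute the minus sign:
  (4x^2 + 5x - 8)
- (7x^2 + 8x - 2)
Negate second polynomial: -7x^2 - 8x + 2
Add: -3x^2 - 3x - 6


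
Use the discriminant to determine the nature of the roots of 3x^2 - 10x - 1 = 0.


D = b^2 - 4ac = (-10)^2 - 4(3)(-1) = 100 + 12 = 112
Since D > 0: two distinct irrational roots


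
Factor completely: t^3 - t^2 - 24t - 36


Try integer roots (divisors of -36). t=-3: p(-3)=0.
Divide out (t + 3): quotient is t^2 - 4t - 12.
Factor the quadratic: (t - 6)(t + 2)
Result: (t + 3)(t - 6)(t + 2)


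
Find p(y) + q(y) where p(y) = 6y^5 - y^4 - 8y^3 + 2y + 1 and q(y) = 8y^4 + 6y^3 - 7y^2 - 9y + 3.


Align terms by degree and add:
  6y^5 - y^4 - 8y^3 + 2y + 1
+ 8y^4 + 6y^3 - 7y^2 - 9y + 3
= 6y^5 + 7y^4 - 2y^3 - 7y^2 - 7y + 4


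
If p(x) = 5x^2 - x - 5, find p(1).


Using direct substitution:
  5 * (1)^2 = 5
  -1 * (1)^1 = -1
  constant: -5
Sum = 5 - 1 - 5 = -1


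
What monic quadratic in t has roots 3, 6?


p(t) = (t - 3)(t - 6)
Expand: t^2 - 9t + 18


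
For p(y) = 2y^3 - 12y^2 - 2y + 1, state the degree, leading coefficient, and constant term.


Highest power of y is 3, with coefficient 2. Constant term is 1.
Degree = 3, leading coefficient = 2, constant term = 1


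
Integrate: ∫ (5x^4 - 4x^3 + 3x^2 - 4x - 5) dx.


Reverse power rule on each term:
  ∫ 5x^4 dx = x^5
  ∫ -4x^3 dx = -x^4
  ∫ 3x^2 dx = x^3
  ∫ -4x dx = -2x^2
  ∫ -5 dx = -5x
F(x) = x^5 - x^4 + x^3 - 2x^2 - 5x + C


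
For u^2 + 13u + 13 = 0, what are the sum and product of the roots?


For au^2+bu+c=0: sum = -b/a, product = c/a.
a=1, b=13, c=13
Sum = -(13)/1 = -13
Product = (13)/1 = 13


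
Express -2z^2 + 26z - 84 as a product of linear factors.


Roots satisfy r1 + r2 = -b/a = 13 and r1*r2 = c/a = 42.
So r1 = 7, r2 = 6.
-2z^2 + 26z - 84 = -2(z - r1)(z - r2) = -2(z - 7)(z - 6)


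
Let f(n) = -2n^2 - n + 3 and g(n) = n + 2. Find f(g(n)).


Substitute g(n) into f:
f(g(n)) = -2*(n + 2)^2 + (-1)*(n + 2) + 3
(n + 2)^2 = n^2 + 4n + 4
Expand and combine: -2n^2 - 9n - 7


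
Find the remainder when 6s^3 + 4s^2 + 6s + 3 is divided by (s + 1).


By the Remainder Theorem, the remainder equals p(-1):
  6*(-1)^3 = -6
  4*(-1)^2 = 4
  6*(-1)^1 = -6
  constant: 3
Sum: -6 + 4 - 6 + 3 = -5


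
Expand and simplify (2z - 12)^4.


Expand (2z - 12)^4 by repeated multiplication:
  (2z - 12)^2 = 4z^2 - 48z + 144
  (2z - 12)^3 = 8z^3 - 144z^2 + 864z - 1728
= 16z^4 - 384z^3 + 3456z^2 - 13824z + 20736


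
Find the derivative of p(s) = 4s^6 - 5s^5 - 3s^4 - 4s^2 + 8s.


Apply the power rule term by term:
  d/ds(4s^6) = 24s^5
  d/ds(-5s^5) = -25s^4
  d/ds(-3s^4) = -12s^3
  d/ds(-4s^2) = -8s
  d/ds(8s) = 8
p'(s) = 24s^5 - 25s^4 - 12s^3 - 8s + 8


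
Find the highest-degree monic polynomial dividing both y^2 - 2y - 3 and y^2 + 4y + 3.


Factor each:
  y^2 - 2y - 3 = (y + 1)(y - 3)
  y^2 + 4y + 3 = (y + 1)(y + 3)
Common monic factor: y + 1


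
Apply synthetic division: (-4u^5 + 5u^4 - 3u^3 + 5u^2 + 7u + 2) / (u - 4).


Synthetic division with c = 4. Coefficients: -4, 5, -3, 5, 7, 2
Bring down -4.
  -4 * 4 = -16; -16 + 5 = -11
  -11 * 4 = -44; -44 - 3 = -47
  -47 * 4 = -188; -188 + 5 = -183
  -183 * 4 = -732; -732 + 7 = -725
  -725 * 4 = -2900; -2900 + 2 = -2898
Quotient: -4u^4 - 11u^3 - 47u^2 - 183u - 725, Remainder: -2898


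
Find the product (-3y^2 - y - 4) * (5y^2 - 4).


Distribute each term of the first polynomial:
  (-3y^2)(5y^2 - 4) = -15y^4 + 12y^2
  (-y)(5y^2 - 4) = -5y^3 + 4y
  (-4)(5y^2 - 4) = -20y^2 + 16
Sum: -15y^4 - 5y^3 - 8y^2 + 4y + 16


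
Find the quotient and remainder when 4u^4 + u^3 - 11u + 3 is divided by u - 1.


(4u^4 + u^3 - 11u + 3) / (u - 1)
Step 1: 4u^3 * (u - 1) = 4u^4 - 4u^3; subtract.
Step 2: 5u^2 * (u - 1) = 5u^3 - 5u^2; subtract.
Step 3: 5u * (u - 1) = 5u^2 - 5u; subtract.
Step 4: -6 * (u - 1) = -6u + 6; subtract.
Quotient: 4u^3 + 5u^2 + 5u - 6, Remainder: -3


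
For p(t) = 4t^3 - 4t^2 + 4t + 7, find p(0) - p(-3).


p(0) = 7
p(-3) = -149
p(0) - p(-3) = 7 + 149 = 156


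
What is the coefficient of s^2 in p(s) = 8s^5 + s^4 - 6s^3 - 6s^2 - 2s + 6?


Read off the coefficient of s^2: -6


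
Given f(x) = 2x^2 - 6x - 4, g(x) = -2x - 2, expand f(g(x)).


Substitute g(x) into f:
f(g(x)) = 2*(-2x - 2)^2 + (-6)*(-2x - 2) + (-4)
(-2x - 2)^2 = 4x^2 + 8x + 4
Expand and combine: 8x^2 + 28x + 16


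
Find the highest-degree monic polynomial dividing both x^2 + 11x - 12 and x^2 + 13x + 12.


Factor each:
  x^2 + 11x - 12 = (x + 12)(x - 1)
  x^2 + 13x + 12 = (x + 12)(x + 1)
Common monic factor: x + 12


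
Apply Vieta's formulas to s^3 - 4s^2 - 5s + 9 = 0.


Monic cubic s^3+bs^2+cs+d=0: sum=-b, pairwise sum=c, product=-d.
b=-4, c=-5, d=9
r1+r2+r3 = 4
r1r2+r1r3+r2r3 = -5
r1r2r3 = -9


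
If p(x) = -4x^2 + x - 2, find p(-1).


Using direct substitution:
  -4 * (-1)^2 = -4
  1 * (-1)^1 = -1
  constant: -2
Sum = -4 - 1 - 2 = -7


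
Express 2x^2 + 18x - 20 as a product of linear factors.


Roots satisfy r1 + r2 = -b/a = -9 and r1*r2 = c/a = -10.
So r1 = -10, r2 = 1.
2x^2 + 18x - 20 = 2(x - r1)(x - r2) = 2(x + 10)(x - 1)


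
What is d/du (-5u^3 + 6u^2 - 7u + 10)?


Apply the power rule term by term:
  d/du(-5u^3) = -15u^2
  d/du(6u^2) = 12u
  d/du(-7u) = -7
  d/du(10) = 0
p'(u) = -15u^2 + 12u - 7


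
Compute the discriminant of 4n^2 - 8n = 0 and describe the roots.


D = b^2 - 4ac = (-8)^2 - 4(4)(0) = 64 = 64
Since D > 0: two distinct rational roots


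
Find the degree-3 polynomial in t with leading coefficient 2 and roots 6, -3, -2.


p(t) = 2(t - 6)(t + 3)(t + 2)
Expand: 2t^3 - 2t^2 - 48t - 72


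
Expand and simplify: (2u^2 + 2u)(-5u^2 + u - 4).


Distribute each term of the first polynomial:
  (2u^2)(-5u^2 + u - 4) = -10u^4 + 2u^3 - 8u^2
  (2u)(-5u^2 + u - 4) = -10u^3 + 2u^2 - 8u
Sum: -10u^4 - 8u^3 - 6u^2 - 8u


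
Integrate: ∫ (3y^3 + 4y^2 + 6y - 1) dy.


Reverse power rule on each term:
  ∫ 3y^3 dy = (3/4)y^4
  ∫ 4y^2 dy = (4/3)y^3
  ∫ 6y dy = 3y^2
  ∫ -1 dy = -y
F(y) = (3/4)y^4 + (4/3)y^3 + 3y^2 - y + C


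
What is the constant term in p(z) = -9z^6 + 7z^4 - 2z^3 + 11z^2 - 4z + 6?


Read off the constant term: 6


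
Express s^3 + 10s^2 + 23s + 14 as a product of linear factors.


Try integer roots (divisors of 14). s=-2: p(-2)=0.
Divide out (s + 2): quotient is s^2 + 8s + 7.
Factor the quadratic: (s + 1)(s + 7)
Result: (s + 2)(s + 1)(s + 7)


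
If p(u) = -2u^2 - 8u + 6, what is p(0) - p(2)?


p(0) = 6
p(2) = -18
p(0) - p(2) = 6 + 18 = 24


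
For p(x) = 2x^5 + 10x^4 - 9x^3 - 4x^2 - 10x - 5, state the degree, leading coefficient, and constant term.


Highest power of x is 5, with coefficient 2. Constant term is -5.
Degree = 5, leading coefficient = 2, constant term = -5


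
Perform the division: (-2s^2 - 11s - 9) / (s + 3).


(-2s^2 - 11s - 9) / (s + 3)
Step 1: -2s * (s + 3) = -2s^2 - 6s; subtract.
Step 2: -5 * (s + 3) = -5s - 15; subtract.
Quotient: -2s - 5, Remainder: 6


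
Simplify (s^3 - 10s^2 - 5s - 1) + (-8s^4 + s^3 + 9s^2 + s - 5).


Align terms by degree and add:
  s^3 - 10s^2 - 5s - 1
  -8s^4 + s^3 + 9s^2 + s - 5
= -8s^4 + 2s^3 - s^2 - 4s - 6


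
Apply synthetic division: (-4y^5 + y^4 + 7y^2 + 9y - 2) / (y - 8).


Synthetic division with c = 8. Coefficients: -4, 1, 0, 7, 9, -2
Bring down -4.
  -4 * 8 = -32; -32 + 1 = -31
  -31 * 8 = -248; -248 + 0 = -248
  -248 * 8 = -1984; -1984 + 7 = -1977
  -1977 * 8 = -15816; -15816 + 9 = -15807
  -15807 * 8 = -126456; -126456 - 2 = -126458
Quotient: -4y^4 - 31y^3 - 248y^2 - 1977y - 15807, Remainder: -126458


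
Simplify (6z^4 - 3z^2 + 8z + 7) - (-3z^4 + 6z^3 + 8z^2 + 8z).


Distribute the minus sign:
  (6z^4 - 3z^2 + 8z + 7)
- (-3z^4 + 6z^3 + 8z^2 + 8z)
Negate second polynomial: 3z^4 - 6z^3 - 8z^2 - 8z
Add: 9z^4 - 6z^3 - 11z^2 + 7


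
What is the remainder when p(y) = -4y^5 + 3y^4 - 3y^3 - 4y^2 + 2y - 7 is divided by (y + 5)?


By the Remainder Theorem, the remainder equals p(-5):
  -4*(-5)^5 = 12500
  3*(-5)^4 = 1875
  -3*(-5)^3 = 375
  -4*(-5)^2 = -100
  2*(-5)^1 = -10
  constant: -7
Sum: 12500 + 1875 + 375 - 100 - 10 - 7 = 14633


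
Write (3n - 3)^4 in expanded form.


Expand (3n - 3)^4 by repeated multiplication:
  (3n - 3)^2 = 9n^2 - 18n + 9
  (3n - 3)^3 = 27n^3 - 81n^2 + 81n - 27
= 81n^4 - 324n^3 + 486n^2 - 324n + 81


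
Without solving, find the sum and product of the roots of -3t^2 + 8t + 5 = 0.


For at^2+bt+c=0: sum = -b/a, product = c/a.
a=-3, b=8, c=5
Sum = -(8)/-3 = 8/3
Product = (5)/-3 = -5/3


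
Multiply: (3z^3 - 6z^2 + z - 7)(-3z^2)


Distribute each term of the first polynomial:
  (3z^3)(-3z^2) = -9z^5
  (-6z^2)(-3z^2) = 18z^4
  (z)(-3z^2) = -3z^3
  (-7)(-3z^2) = 21z^2
Sum: -9z^5 + 18z^4 - 3z^3 + 21z^2


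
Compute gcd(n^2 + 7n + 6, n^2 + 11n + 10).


Factor each:
  n^2 + 7n + 6 = (n + 1)(n + 6)
  n^2 + 11n + 10 = (n + 1)(n + 10)
Common monic factor: n + 1


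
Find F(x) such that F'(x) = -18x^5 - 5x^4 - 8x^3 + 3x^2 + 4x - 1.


Reverse power rule on each term:
  ∫ -18x^5 dx = -3x^6
  ∫ -5x^4 dx = -x^5
  ∫ -8x^3 dx = -2x^4
  ∫ 3x^2 dx = x^3
  ∫ 4x dx = 2x^2
  ∫ -1 dx = -x
F(x) = -3x^6 - x^5 - 2x^4 + x^3 + 2x^2 - x + C


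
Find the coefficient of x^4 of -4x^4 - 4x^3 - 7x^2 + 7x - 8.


Read off the coefficient of x^4: -4


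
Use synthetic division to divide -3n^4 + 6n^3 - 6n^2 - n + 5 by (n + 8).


Synthetic division with c = -8. Coefficients: -3, 6, -6, -1, 5
Bring down -3.
  -3 * -8 = 24; 24 + 6 = 30
  30 * -8 = -240; -240 - 6 = -246
  -246 * -8 = 1968; 1968 - 1 = 1967
  1967 * -8 = -15736; -15736 + 5 = -15731
Quotient: -3n^3 + 30n^2 - 246n + 1967, Remainder: -15731


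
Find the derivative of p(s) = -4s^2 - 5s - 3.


Apply the power rule term by term:
  d/ds(-4s^2) = -8s
  d/ds(-5s) = -5
  d/ds(-3) = 0
p'(s) = -8s - 5


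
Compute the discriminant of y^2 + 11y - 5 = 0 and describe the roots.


D = b^2 - 4ac = (11)^2 - 4(1)(-5) = 121 + 20 = 141
Since D > 0: two distinct irrational roots


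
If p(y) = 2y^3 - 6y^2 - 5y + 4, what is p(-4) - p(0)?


p(-4) = -200
p(0) = 4
p(-4) - p(0) = -200 - 4 = -204


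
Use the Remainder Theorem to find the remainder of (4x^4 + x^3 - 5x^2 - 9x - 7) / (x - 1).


By the Remainder Theorem, the remainder equals p(1):
  4*(1)^4 = 4
  1*(1)^3 = 1
  -5*(1)^2 = -5
  -9*(1)^1 = -9
  constant: -7
Sum: 4 + 1 - 5 - 9 - 7 = -16


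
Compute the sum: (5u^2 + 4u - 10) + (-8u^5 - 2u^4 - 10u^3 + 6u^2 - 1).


Align terms by degree and add:
  5u^2 + 4u - 10
  -8u^5 - 2u^4 - 10u^3 + 6u^2 - 1
= -8u^5 - 2u^4 - 10u^3 + 11u^2 + 4u - 11


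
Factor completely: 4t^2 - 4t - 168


Roots satisfy r1 + r2 = -b/a = 1 and r1*r2 = c/a = -42.
So r1 = 7, r2 = -6.
4t^2 - 4t - 168 = 4(t - r1)(t - r2) = 4(t - 7)(t + 6)


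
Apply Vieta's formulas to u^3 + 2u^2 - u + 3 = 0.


Monic cubic u^3+bu^2+cu+d=0: sum=-b, pairwise sum=c, product=-d.
b=2, c=-1, d=3
r1+r2+r3 = -2
r1r2+r1r3+r2r3 = -1
r1r2r3 = -3


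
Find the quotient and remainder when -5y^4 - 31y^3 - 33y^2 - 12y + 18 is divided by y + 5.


(-5y^4 - 31y^3 - 33y^2 - 12y + 18) / (y + 5)
Step 1: -5y^3 * (y + 5) = -5y^4 - 25y^3; subtract.
Step 2: -6y^2 * (y + 5) = -6y^3 - 30y^2; subtract.
Step 3: -3y * (y + 5) = -3y^2 - 15y; subtract.
Step 4: 3 * (y + 5) = 3y + 15; subtract.
Quotient: -5y^3 - 6y^2 - 3y + 3, Remainder: 3


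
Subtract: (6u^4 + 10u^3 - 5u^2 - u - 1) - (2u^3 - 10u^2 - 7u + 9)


Distribute the minus sign:
  (6u^4 + 10u^3 - 5u^2 - u - 1)
- (2u^3 - 10u^2 - 7u + 9)
Negate second polynomial: -2u^3 + 10u^2 + 7u - 9
Add: 6u^4 + 8u^3 + 5u^2 + 6u - 10


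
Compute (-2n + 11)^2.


Expand (-2n + 11)^2 by repeated multiplication:
= 4n^2 - 44n + 121


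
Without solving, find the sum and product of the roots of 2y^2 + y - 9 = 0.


For ay^2+by+c=0: sum = -b/a, product = c/a.
a=2, b=1, c=-9
Sum = -(1)/2 = -1/2
Product = (-9)/2 = -9/2


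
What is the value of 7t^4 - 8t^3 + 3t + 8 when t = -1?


Using direct substitution:
  7 * (-1)^4 = 7
  -8 * (-1)^3 = 8
  0 * (-1)^2 = 0
  3 * (-1)^1 = -3
  constant: 8
Sum = 7 + 8 + 0 - 3 + 8 = 20


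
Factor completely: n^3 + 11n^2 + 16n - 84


Try integer roots (divisors of -84). n=-6: p(-6)=0.
Divide out (n + 6): quotient is n^2 + 5n - 14.
Factor the quadratic: (n - 2)(n + 7)
Result: (n + 6)(n - 2)(n + 7)


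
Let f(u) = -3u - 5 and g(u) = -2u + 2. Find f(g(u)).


Substitute g(u) into f:
f(g(u)) = -3*(-2u + 2) + (-5)
Expand and combine: 6u - 11


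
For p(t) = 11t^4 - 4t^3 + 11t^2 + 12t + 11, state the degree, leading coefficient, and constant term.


Highest power of t is 4, with coefficient 11. Constant term is 11.
Degree = 4, leading coefficient = 11, constant term = 11


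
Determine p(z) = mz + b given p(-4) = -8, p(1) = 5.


p(z) = mz + b. Using p(-4)=-8, p(1)=5:
m = (-8 - 5)/(-4 - 1) = -13/-5 = 13/5
b = -8 - m*(-4) = -8 + 52/5 = 12/5
p(z) = (13/5)z + (12/5)


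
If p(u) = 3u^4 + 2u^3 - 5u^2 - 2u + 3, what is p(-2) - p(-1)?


p(-2) = 19
p(-1) = 1
p(-2) - p(-1) = 19 - 1 = 18


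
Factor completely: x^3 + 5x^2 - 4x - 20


Try integer roots (divisors of -20). x=-5: p(-5)=0.
Divide out (x + 5): quotient is x^2 - 4.
Factor the quadratic: (x - 2)(x + 2)
Result: (x + 5)(x - 2)(x + 2)


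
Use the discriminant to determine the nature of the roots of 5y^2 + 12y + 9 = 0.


D = b^2 - 4ac = (12)^2 - 4(5)(9) = 144 - 180 = -36
Since D < 0: two complex conjugate roots (no real roots)


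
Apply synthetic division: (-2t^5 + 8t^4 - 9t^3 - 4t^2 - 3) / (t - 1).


Synthetic division with c = 1. Coefficients: -2, 8, -9, -4, 0, -3
Bring down -2.
  -2 * 1 = -2; -2 + 8 = 6
  6 * 1 = 6; 6 - 9 = -3
  -3 * 1 = -3; -3 - 4 = -7
  -7 * 1 = -7; -7 + 0 = -7
  -7 * 1 = -7; -7 - 3 = -10
Quotient: -2t^4 + 6t^3 - 3t^2 - 7t - 7, Remainder: -10


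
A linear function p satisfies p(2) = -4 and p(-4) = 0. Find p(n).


p(n) = mn + b. Using p(2)=-4, p(-4)=0:
m = (-4)/(2 + 4) = -4/6 = -2/3
b = -4 - m*(2) = -4 + 4/3 = -8/3
p(n) = -(2/3)n - (8/3)


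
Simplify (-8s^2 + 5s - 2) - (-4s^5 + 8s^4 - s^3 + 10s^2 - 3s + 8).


Distribute the minus sign:
  (-8s^2 + 5s - 2)
- (-4s^5 + 8s^4 - s^3 + 10s^2 - 3s + 8)
Negate second polynomial: 4s^5 - 8s^4 + s^3 - 10s^2 + 3s - 8
Add: 4s^5 - 8s^4 + s^3 - 18s^2 + 8s - 10


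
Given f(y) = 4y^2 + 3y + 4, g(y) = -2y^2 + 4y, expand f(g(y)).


Substitute g(y) into f:
f(g(y)) = 4*(-2y^2 + 4y)^2 + 3*(-2y^2 + 4y) + 4
(-2y^2 + 4y)^2 = 4y^4 - 16y^3 + 16y^2
Expand and combine: 16y^4 - 64y^3 + 58y^2 + 12y + 4


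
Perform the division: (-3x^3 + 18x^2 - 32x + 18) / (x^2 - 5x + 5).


(-3x^3 + 18x^2 - 32x + 18) / (x^2 - 5x + 5)
Step 1: -3x * (x^2 - 5x + 5) = -3x^3 + 15x^2 - 15x; subtract.
Step 2: 3 * (x^2 - 5x + 5) = 3x^2 - 15x + 15; subtract.
Quotient: -3x + 3, Remainder: -2x + 3


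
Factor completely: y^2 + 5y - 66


Roots satisfy r1 + r2 = -b/a = -5 and r1*r2 = c/a = -66.
So r1 = 6, r2 = -11.
y^2 + 5y - 66 = (y - r1)(y - r2) = (y - 6)(y + 11)


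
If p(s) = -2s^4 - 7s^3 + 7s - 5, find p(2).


Using direct substitution:
  -2 * (2)^4 = -32
  -7 * (2)^3 = -56
  0 * (2)^2 = 0
  7 * (2)^1 = 14
  constant: -5
Sum = -32 - 56 + 0 + 14 - 5 = -79


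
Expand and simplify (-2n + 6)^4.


Expand (-2n + 6)^4 by repeated multiplication:
  (-2n + 6)^2 = 4n^2 - 24n + 36
  (-2n + 6)^3 = -8n^3 + 72n^2 - 216n + 216
= 16n^4 - 192n^3 + 864n^2 - 1728n + 1296


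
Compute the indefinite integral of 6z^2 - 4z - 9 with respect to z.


Reverse power rule on each term:
  ∫ 6z^2 dz = 2z^3
  ∫ -4z dz = -2z^2
  ∫ -9 dz = -9z
F(z) = 2z^3 - 2z^2 - 9z + C


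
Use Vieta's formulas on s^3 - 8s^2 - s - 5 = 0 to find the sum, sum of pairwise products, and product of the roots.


Monic cubic s^3+bs^2+cs+d=0: sum=-b, pairwise sum=c, product=-d.
b=-8, c=-1, d=-5
r1+r2+r3 = 8
r1r2+r1r3+r2r3 = -1
r1r2r3 = 5


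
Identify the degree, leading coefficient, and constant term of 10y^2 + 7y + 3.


Highest power of y is 2, with coefficient 10. Constant term is 3.
Degree = 2, leading coefficient = 10, constant term = 3


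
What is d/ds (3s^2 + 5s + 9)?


Apply the power rule term by term:
  d/ds(3s^2) = 6s
  d/ds(5s) = 5
  d/ds(9) = 0
p'(s) = 6s + 5


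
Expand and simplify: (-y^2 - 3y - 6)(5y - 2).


Distribute each term of the first polynomial:
  (-y^2)(5y - 2) = -5y^3 + 2y^2
  (-3y)(5y - 2) = -15y^2 + 6y
  (-6)(5y - 2) = -30y + 12
Sum: -5y^3 - 13y^2 - 24y + 12


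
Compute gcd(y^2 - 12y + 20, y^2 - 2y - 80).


Factor each:
  y^2 - 12y + 20 = (y - 10)(y - 2)
  y^2 - 2y - 80 = (y - 10)(y + 8)
Common monic factor: y - 10


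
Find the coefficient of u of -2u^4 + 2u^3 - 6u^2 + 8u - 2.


Read off the coefficient of u: 8


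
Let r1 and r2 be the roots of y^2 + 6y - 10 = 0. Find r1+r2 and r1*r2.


For ay^2+by+c=0: sum = -b/a, product = c/a.
a=1, b=6, c=-10
Sum = -(6)/1 = -6
Product = (-10)/1 = -10


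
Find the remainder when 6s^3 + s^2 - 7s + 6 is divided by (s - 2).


By the Remainder Theorem, the remainder equals p(2):
  6*(2)^3 = 48
  1*(2)^2 = 4
  -7*(2)^1 = -14
  constant: 6
Sum: 48 + 4 - 14 + 6 = 44


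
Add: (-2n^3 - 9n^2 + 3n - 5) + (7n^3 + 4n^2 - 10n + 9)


Align terms by degree and add:
  -2n^3 - 9n^2 + 3n - 5
+ 7n^3 + 4n^2 - 10n + 9
= 5n^3 - 5n^2 - 7n + 4


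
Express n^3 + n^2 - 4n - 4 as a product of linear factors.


Try integer roots (divisors of -4). n=2: p(2)=0.
Divide out (n - 2): quotient is n^2 + 3n + 2.
Factor the quadratic: (n + 1)(n + 2)
Result: (n - 2)(n + 1)(n + 2)


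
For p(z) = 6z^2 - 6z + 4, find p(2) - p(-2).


p(2) = 16
p(-2) = 40
p(2) - p(-2) = 16 - 40 = -24


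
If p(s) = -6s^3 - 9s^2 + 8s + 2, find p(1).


Using direct substitution:
  -6 * (1)^3 = -6
  -9 * (1)^2 = -9
  8 * (1)^1 = 8
  constant: 2
Sum = -6 - 9 + 8 + 2 = -5


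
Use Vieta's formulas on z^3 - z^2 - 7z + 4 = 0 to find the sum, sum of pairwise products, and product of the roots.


Monic cubic z^3+bz^2+cz+d=0: sum=-b, pairwise sum=c, product=-d.
b=-1, c=-7, d=4
r1+r2+r3 = 1
r1r2+r1r3+r2r3 = -7
r1r2r3 = -4


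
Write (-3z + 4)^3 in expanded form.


Expand (-3z + 4)^3 by repeated multiplication:
  (-3z + 4)^2 = 9z^2 - 24z + 16
= -27z^3 + 108z^2 - 144z + 64


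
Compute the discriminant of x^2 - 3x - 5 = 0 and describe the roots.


D = b^2 - 4ac = (-3)^2 - 4(1)(-5) = 9 + 20 = 29
Since D > 0: two distinct irrational roots


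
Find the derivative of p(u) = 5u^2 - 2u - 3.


Apply the power rule term by term:
  d/du(5u^2) = 10u
  d/du(-2u) = -2
  d/du(-3) = 0
p'(u) = 10u - 2


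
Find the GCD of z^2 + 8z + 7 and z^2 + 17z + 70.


Factor each:
  z^2 + 8z + 7 = (z + 7)(z + 1)
  z^2 + 17z + 70 = (z + 7)(z + 10)
Common monic factor: z + 7


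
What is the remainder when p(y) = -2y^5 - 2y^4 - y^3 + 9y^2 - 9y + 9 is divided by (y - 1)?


By the Remainder Theorem, the remainder equals p(1):
  -2*(1)^5 = -2
  -2*(1)^4 = -2
  -1*(1)^3 = -1
  9*(1)^2 = 9
  -9*(1)^1 = -9
  constant: 9
Sum: -2 - 2 - 1 + 9 - 9 + 9 = 4


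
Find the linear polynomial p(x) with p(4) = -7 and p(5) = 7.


p(x) = mx + b. Using p(4)=-7, p(5)=7:
m = (-7 - 7)/(4 - 5) = -14/-1 = 14
b = -7 - m*(4) = -7 - 56 = -63
p(x) = 14x - 63


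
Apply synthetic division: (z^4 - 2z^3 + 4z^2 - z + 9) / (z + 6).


Synthetic division with c = -6. Coefficients: 1, -2, 4, -1, 9
Bring down 1.
  1 * -6 = -6; -6 - 2 = -8
  -8 * -6 = 48; 48 + 4 = 52
  52 * -6 = -312; -312 - 1 = -313
  -313 * -6 = 1878; 1878 + 9 = 1887
Quotient: z^3 - 8z^2 + 52z - 313, Remainder: 1887


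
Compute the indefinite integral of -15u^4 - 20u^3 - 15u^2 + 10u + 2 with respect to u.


Reverse power rule on each term:
  ∫ -15u^4 du = -3u^5
  ∫ -20u^3 du = -5u^4
  ∫ -15u^2 du = -5u^3
  ∫ 10u du = 5u^2
  ∫ 2 du = 2u
F(u) = -3u^5 - 5u^4 - 5u^3 + 5u^2 + 2u + C
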